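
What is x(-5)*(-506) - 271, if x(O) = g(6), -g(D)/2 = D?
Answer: 5801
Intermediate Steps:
g(D) = -2*D
x(O) = -12 (x(O) = -2*6 = -12)
x(-5)*(-506) - 271 = -12*(-506) - 271 = 6072 - 271 = 5801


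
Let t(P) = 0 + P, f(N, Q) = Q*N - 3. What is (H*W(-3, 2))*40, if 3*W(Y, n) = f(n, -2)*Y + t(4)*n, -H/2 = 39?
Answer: -30160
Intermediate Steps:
H = -78 (H = -2*39 = -78)
f(N, Q) = -3 + N*Q (f(N, Q) = N*Q - 3 = -3 + N*Q)
t(P) = P
W(Y, n) = 4*n/3 + Y*(-3 - 2*n)/3 (W(Y, n) = ((-3 + n*(-2))*Y + 4*n)/3 = ((-3 - 2*n)*Y + 4*n)/3 = (Y*(-3 - 2*n) + 4*n)/3 = (4*n + Y*(-3 - 2*n))/3 = 4*n/3 + Y*(-3 - 2*n)/3)
(H*W(-3, 2))*40 = -78*((4/3)*2 - ⅓*(-3)*(3 + 2*2))*40 = -78*(8/3 - ⅓*(-3)*(3 + 4))*40 = -78*(8/3 - ⅓*(-3)*7)*40 = -78*(8/3 + 7)*40 = -78*29/3*40 = -754*40 = -30160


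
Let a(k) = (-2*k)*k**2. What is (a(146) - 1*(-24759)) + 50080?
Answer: -6149433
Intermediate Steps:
a(k) = -2*k**3
(a(146) - 1*(-24759)) + 50080 = (-2*146**3 - 1*(-24759)) + 50080 = (-2*3112136 + 24759) + 50080 = (-6224272 + 24759) + 50080 = -6199513 + 50080 = -6149433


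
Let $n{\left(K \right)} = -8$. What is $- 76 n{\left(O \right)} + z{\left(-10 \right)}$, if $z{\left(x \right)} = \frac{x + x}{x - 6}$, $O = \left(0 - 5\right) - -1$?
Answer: $\frac{2437}{4} \approx 609.25$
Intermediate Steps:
$O = -4$ ($O = \left(0 - 5\right) + 1 = -5 + 1 = -4$)
$z{\left(x \right)} = \frac{2 x}{-6 + x}$
$- 76 n{\left(O \right)} + z{\left(-10 \right)} = \left(-76\right) \left(-8\right) + 2 \left(-10\right) \frac{1}{-6 - 10} = 608 + 2 \left(-10\right) \frac{1}{-16} = 608 + 2 \left(-10\right) \left(- \frac{1}{16}\right) = 608 + \frac{5}{4} = \frac{2437}{4}$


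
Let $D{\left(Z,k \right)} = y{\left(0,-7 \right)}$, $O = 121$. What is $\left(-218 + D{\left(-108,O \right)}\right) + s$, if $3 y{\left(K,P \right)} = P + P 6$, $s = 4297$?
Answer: $\frac{12188}{3} \approx 4062.7$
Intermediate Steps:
$y{\left(K,P \right)} = \frac{7 P}{3}$ ($y{\left(K,P \right)} = \frac{P + P 6}{3} = \frac{P + 6 P}{3} = \frac{7 P}{3}$)
$D{\left(Z,k \right)} = - \frac{49}{3}$ ($D{\left(Z,k \right)} = \frac{7}{3} \left(-7\right) = - \frac{49}{3}$)
$\left(-218 + D{\left(-108,O \right)}\right) + s = \left(-218 - \frac{49}{3}\right) + 4297 = - \frac{703}{3} + 4297 = \frac{12188}{3}$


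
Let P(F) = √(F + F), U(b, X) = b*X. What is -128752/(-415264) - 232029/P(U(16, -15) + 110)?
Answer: 8047/25954 + 232029*I*√65/130 ≈ 0.31005 + 14390.0*I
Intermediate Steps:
U(b, X) = X*b
P(F) = √2*√F (P(F) = √(2*F) = √2*√F)
-128752/(-415264) - 232029/P(U(16, -15) + 110) = -128752/(-415264) - 232029*√2/(2*√(-15*16 + 110)) = -128752*(-1/415264) - 232029*√2/(2*√(-240 + 110)) = 8047/25954 - 232029*(-I*√65/130) = 8047/25954 - (-232029)*I*√65/130 = 8047/25954 + 232029*I*√65/130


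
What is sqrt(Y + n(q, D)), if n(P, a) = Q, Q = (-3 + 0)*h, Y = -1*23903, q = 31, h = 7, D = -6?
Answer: 2*I*sqrt(5981) ≈ 154.67*I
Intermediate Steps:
Y = -23903
Q = -21 (Q = (-3 + 0)*7 = -3*7 = -21)
n(P, a) = -21
sqrt(Y + n(q, D)) = sqrt(-23903 - 21) = sqrt(-23924) = 2*I*sqrt(5981)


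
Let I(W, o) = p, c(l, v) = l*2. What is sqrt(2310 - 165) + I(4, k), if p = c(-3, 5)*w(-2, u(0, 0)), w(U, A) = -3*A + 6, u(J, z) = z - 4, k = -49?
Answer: -108 + sqrt(2145) ≈ -61.686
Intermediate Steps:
u(J, z) = -4 + z
c(l, v) = 2*l
w(U, A) = 6 - 3*A
p = -108 (p = (2*(-3))*(6 - 3*(-4 + 0)) = -6*(6 - 3*(-4)) = -6*(6 + 12) = -6*18 = -108)
I(W, o) = -108
sqrt(2310 - 165) + I(4, k) = sqrt(2310 - 165) - 108 = sqrt(2145) - 108 = -108 + sqrt(2145)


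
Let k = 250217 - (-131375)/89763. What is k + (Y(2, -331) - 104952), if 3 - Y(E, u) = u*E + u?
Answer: 13128957518/89763 ≈ 1.4626e+5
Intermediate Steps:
k = 22460359946/89763 (k = 250217 - (-131375)/89763 = 250217 - 1*(-131375/89763) = 250217 + 131375/89763 = 22460359946/89763 ≈ 2.5022e+5)
Y(E, u) = 3 - u - E*u (Y(E, u) = 3 - (u*E + u) = 3 - (E*u + u) = 3 - (u + E*u) = 3 + (-u - E*u) = 3 - u - E*u)
k + (Y(2, -331) - 104952) = 22460359946/89763 + ((3 - 1*(-331) - 1*2*(-331)) - 104952) = 22460359946/89763 + ((3 + 331 + 662) - 104952) = 22460359946/89763 + (996 - 104952) = 22460359946/89763 - 103956 = 13128957518/89763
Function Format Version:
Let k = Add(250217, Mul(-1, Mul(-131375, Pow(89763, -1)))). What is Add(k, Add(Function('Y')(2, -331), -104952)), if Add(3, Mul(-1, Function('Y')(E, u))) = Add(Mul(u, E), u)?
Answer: Rational(13128957518, 89763) ≈ 1.4626e+5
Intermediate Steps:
k = Rational(22460359946, 89763) (k = Add(250217, Mul(-1, Mul(-131375, Rational(1, 89763)))) = Add(250217, Mul(-1, Rational(-131375, 89763))) = Add(250217, Rational(131375, 89763)) = Rational(22460359946, 89763) ≈ 2.5022e+5)
Function('Y')(E, u) = Add(3, Mul(-1, u), Mul(-1, E, u)) (Function('Y')(E, u) = Add(3, Mul(-1, Add(Mul(u, E), u))) = Add(3, Mul(-1, Add(Mul(E, u), u))) = Add(3, Mul(-1, Add(u, Mul(E, u)))) = Add(3, Add(Mul(-1, u), Mul(-1, E, u))) = Add(3, Mul(-1, u), Mul(-1, E, u)))
Add(k, Add(Function('Y')(2, -331), -104952)) = Add(Rational(22460359946, 89763), Add(Add(3, Mul(-1, -331), Mul(-1, 2, -331)), -104952)) = Add(Rational(22460359946, 89763), Add(Add(3, 331, 662), -104952)) = Add(Rational(22460359946, 89763), Add(996, -104952)) = Add(Rational(22460359946, 89763), -103956) = Rational(13128957518, 89763)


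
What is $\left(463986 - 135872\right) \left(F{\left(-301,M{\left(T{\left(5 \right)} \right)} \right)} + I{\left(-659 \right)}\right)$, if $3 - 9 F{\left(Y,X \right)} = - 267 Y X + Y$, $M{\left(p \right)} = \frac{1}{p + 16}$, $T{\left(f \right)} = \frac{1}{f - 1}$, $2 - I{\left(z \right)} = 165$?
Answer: $- \frac{130281929182}{585} \approx -2.227 \cdot 10^{8}$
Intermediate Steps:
$I{\left(z \right)} = -163$ ($I{\left(z \right)} = 2 - 165 = -163$)
$T{\left(f \right)} = \frac{1}{-1 + f}$
$M{\left(p \right)} = \frac{1}{16 + p}$
$F{\left(Y,X \right)} = \frac{1}{3} - \frac{Y}{9} + \frac{89 X Y}{3}$ ($F{\left(Y,X \right)} = \frac{1}{3} - \frac{- 267 Y X + Y}{9} = \frac{1}{3} - \frac{- 267 X Y + Y}{9} = \frac{1}{3} - \frac{Y - 267 X Y}{9} = \frac{1}{3} + \left(- \frac{Y}{9} + \frac{89 X Y}{3}\right) = \frac{1}{3} - \frac{Y}{9} + \frac{89 X Y}{3}$)
$\left(463986 - 135872\right) \left(F{\left(-301,M{\left(T{\left(5 \right)} \right)} \right)} + I{\left(-659 \right)}\right) = \left(463986 - 135872\right) \left(\left(\frac{1}{3} - - \frac{301}{9} + \frac{89}{3} \frac{1}{16 + \frac{1}{-1 + 5}} \left(-301\right)\right) - 163\right) = 328114 \left(\left(\frac{1}{3} + \frac{301}{9} + \frac{89}{3} \frac{1}{16 + \frac{1}{4}} \left(-301\right)\right) - 163\right) = 328114 \left(\left(\frac{1}{3} + \frac{301}{9} + \frac{89}{3} \frac{1}{\frac{65}{4}} \left(-301\right)\right) - 163\right) = 328114 \left(\left(\frac{1}{3} + \frac{301}{9} + \frac{89}{3} \cdot \frac{4}{65} \left(-301\right)\right) - 163\right) = 328114 \left(\left(\frac{1}{3} + \frac{301}{9} - \frac{107156}{195}\right) - 163\right) = 328114 \left(- \frac{301708}{585} - 163\right) = 328114 \left(- \frac{397063}{585}\right) = - \frac{130281929182}{585}$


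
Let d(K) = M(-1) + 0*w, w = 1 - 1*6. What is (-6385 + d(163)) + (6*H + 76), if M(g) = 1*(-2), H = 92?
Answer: -5759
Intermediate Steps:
w = -5 (w = 1 - 6 = -5)
M(g) = -2
d(K) = -2 (d(K) = -2 + 0*(-5) = -2 + 0 = -2)
(-6385 + d(163)) + (6*H + 76) = (-6385 - 2) + (6*92 + 76) = -6387 + (552 + 76) = -6387 + 628 = -5759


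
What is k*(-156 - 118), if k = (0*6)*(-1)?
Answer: 0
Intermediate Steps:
k = 0 (k = 0*(-1) = 0)
k*(-156 - 118) = 0*(-156 - 118) = 0*(-274) = 0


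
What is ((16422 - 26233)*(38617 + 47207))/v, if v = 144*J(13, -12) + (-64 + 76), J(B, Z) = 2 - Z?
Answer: -70168272/169 ≈ -4.1520e+5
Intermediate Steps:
v = 2028 (v = 144*(2 - 1*(-12)) + (-64 + 76) = 144*(2 + 12) + 12 = 144*14 + 12 = 2016 + 12 = 2028)
((16422 - 26233)*(38617 + 47207))/v = ((16422 - 26233)*(38617 + 47207))/2028 = -9811*85824*(1/2028) = -842019264*1/2028 = -70168272/169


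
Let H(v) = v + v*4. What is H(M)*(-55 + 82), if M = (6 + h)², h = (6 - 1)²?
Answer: 129735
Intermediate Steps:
h = 25 (h = 5² = 25)
M = 961 (M = (6 + 25)² = 31² = 961)
H(v) = 5*v (H(v) = v + 4*v = 5*v)
H(M)*(-55 + 82) = (5*961)*(-55 + 82) = 4805*27 = 129735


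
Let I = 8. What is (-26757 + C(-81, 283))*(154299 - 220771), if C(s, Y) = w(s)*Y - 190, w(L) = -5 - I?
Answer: 2035771472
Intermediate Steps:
w(L) = -13 (w(L) = -5 - 1*8 = -5 - 8 = -13)
C(s, Y) = -190 - 13*Y (C(s, Y) = -13*Y - 190 = -190 - 13*Y)
(-26757 + C(-81, 283))*(154299 - 220771) = (-26757 + (-190 - 13*283))*(154299 - 220771) = (-26757 + (-190 - 3679))*(-66472) = (-26757 - 3869)*(-66472) = -30626*(-66472) = 2035771472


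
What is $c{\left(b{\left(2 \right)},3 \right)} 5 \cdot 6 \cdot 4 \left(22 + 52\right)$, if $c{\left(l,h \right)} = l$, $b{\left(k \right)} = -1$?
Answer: $-8880$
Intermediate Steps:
$c{\left(b{\left(2 \right)},3 \right)} 5 \cdot 6 \cdot 4 \left(22 + 52\right) = - 5 \cdot 6 \cdot 4 \left(22 + 52\right) = - 30 \cdot 4 \cdot 74 = \left(-1\right) 120 \cdot 74 = \left(-120\right) 74 = -8880$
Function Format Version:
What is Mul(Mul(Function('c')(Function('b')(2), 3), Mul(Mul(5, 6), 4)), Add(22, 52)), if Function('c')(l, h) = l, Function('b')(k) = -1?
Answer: -8880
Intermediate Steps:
Mul(Mul(Function('c')(Function('b')(2), 3), Mul(Mul(5, 6), 4)), Add(22, 52)) = Mul(Mul(-1, Mul(Mul(5, 6), 4)), Add(22, 52)) = Mul(Mul(-1, Mul(30, 4)), 74) = Mul(Mul(-1, 120), 74) = Mul(-120, 74) = -8880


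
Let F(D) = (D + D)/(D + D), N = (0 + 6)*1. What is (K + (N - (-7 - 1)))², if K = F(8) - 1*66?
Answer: 2601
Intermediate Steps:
N = 6 (N = 6*1 = 6)
F(D) = 1 (F(D) = (2*D)/((2*D)) = (2*D)*(1/(2*D)) = 1)
K = -65 (K = 1 - 1*66 = 1 - 66 = -65)
(K + (N - (-7 - 1)))² = (-65 + (6 - (-7 - 1)))² = (-65 + (6 - 1*(-8)))² = (-65 + (6 + 8))² = (-65 + 14)² = (-51)² = 2601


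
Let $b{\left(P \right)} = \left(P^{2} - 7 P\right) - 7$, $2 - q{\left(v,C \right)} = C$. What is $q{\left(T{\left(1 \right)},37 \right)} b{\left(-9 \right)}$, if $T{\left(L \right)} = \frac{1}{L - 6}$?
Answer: $-4795$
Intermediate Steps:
$T{\left(L \right)} = \frac{1}{-6 + L}$
$q{\left(v,C \right)} = 2 - C$
$b{\left(P \right)} = -7 + P^{2} - 7 P$
$q{\left(T{\left(1 \right)},37 \right)} b{\left(-9 \right)} = \left(2 - 37\right) \left(-7 + \left(-9\right)^{2} - -63\right) = \left(2 - 37\right) \left(-7 + 81 + 63\right) = \left(-35\right) 137 = -4795$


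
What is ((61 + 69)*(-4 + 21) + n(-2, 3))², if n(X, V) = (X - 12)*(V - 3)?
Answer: 4884100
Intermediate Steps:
n(X, V) = (-12 + X)*(-3 + V)
((61 + 69)*(-4 + 21) + n(-2, 3))² = ((61 + 69)*(-4 + 21) + (36 - 12*3 - 3*(-2) + 3*(-2)))² = (130*17 + (36 - 36 + 6 - 6))² = (2210 + 0)² = 2210² = 4884100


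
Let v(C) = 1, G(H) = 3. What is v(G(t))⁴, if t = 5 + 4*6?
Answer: 1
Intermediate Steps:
t = 29 (t = 5 + 24 = 29)
v(G(t))⁴ = 1⁴ = 1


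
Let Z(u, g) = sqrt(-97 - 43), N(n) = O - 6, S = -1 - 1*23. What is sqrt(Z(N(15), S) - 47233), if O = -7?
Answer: sqrt(-47233 + 2*I*sqrt(35)) ≈ 0.027 + 217.33*I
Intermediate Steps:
S = -24 (S = -1 - 23 = -24)
N(n) = -13 (N(n) = -7 - 6 = -13)
Z(u, g) = 2*I*sqrt(35) (Z(u, g) = sqrt(-140) = 2*I*sqrt(35))
sqrt(Z(N(15), S) - 47233) = sqrt(2*I*sqrt(35) - 47233) = sqrt(-47233 + 2*I*sqrt(35))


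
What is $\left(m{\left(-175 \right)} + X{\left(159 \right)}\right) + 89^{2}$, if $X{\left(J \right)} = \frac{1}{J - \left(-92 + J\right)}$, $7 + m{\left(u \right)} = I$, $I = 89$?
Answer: $\frac{736277}{92} \approx 8003.0$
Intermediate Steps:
$m{\left(u \right)} = 82$ ($m{\left(u \right)} = -7 + 89 = 82$)
$X{\left(J \right)} = \frac{1}{92}$
$\left(m{\left(-175 \right)} + X{\left(159 \right)}\right) + 89^{2} = \left(82 + \frac{1}{92}\right) + 89^{2} = \frac{7545}{92} + 7921 = \frac{736277}{92}$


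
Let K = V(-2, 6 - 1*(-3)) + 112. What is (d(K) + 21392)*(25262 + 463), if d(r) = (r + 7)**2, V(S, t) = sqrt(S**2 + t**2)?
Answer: 916787550 + 6122550*sqrt(85) ≈ 9.7323e+8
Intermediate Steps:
K = 112 + sqrt(85) (K = sqrt((-2)**2 + (6 - 1*(-3))**2) + 112 = sqrt(4 + (6 + 3)**2) + 112 = sqrt(4 + 9**2) + 112 = sqrt(4 + 81) + 112 = sqrt(85) + 112 = 112 + sqrt(85) ≈ 121.22)
d(r) = (7 + r)**2
(d(K) + 21392)*(25262 + 463) = ((7 + (112 + sqrt(85)))**2 + 21392)*(25262 + 463) = ((119 + sqrt(85))**2 + 21392)*25725 = (21392 + (119 + sqrt(85))**2)*25725 = 550309200 + 25725*(119 + sqrt(85))**2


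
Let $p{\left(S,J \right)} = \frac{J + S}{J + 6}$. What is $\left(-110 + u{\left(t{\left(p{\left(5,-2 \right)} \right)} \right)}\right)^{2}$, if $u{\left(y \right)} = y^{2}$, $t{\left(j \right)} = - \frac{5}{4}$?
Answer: $\frac{3010225}{256} \approx 11759.0$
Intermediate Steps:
$p{\left(S,J \right)} = \frac{J + S}{6 + J}$
$t{\left(j \right)} = - \frac{5}{4}$ ($t{\left(j \right)} = \left(-5\right) \frac{1}{4} = - \frac{5}{4}$)
$\left(-110 + u{\left(t{\left(p{\left(5,-2 \right)} \right)} \right)}\right)^{2} = \left(-110 + \left(- \frac{5}{4}\right)^{2}\right)^{2} = \left(-110 + \frac{25}{16}\right)^{2} = \left(- \frac{1735}{16}\right)^{2} = \frac{3010225}{256}$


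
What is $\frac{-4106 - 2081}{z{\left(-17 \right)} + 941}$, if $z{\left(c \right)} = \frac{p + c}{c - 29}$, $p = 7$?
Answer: $- \frac{142301}{21648} \approx -6.5734$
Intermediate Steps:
$z{\left(c \right)} = \frac{7 + c}{-29 + c}$ ($z{\left(c \right)} = \frac{7 + c}{c - 29} = \frac{7 + c}{-29 + c}$)
$\frac{-4106 - 2081}{z{\left(-17 \right)} + 941} = \frac{-4106 - 2081}{\frac{7 - 17}{-29 - 17} + 941} = - \frac{6187}{\frac{1}{-46} \left(-10\right) + 941} = - \frac{6187}{\left(- \frac{1}{46}\right) \left(-10\right) + 941} = - \frac{6187}{\frac{5}{23} + 941} = - \frac{6187}{\frac{21648}{23}} = \left(-6187\right) \frac{23}{21648} = - \frac{142301}{21648}$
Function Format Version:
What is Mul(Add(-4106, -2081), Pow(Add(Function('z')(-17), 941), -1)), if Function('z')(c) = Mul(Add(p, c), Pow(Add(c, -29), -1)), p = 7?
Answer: Rational(-142301, 21648) ≈ -6.5734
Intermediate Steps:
Function('z')(c) = Mul(Pow(Add(-29, c), -1), Add(7, c)) (Function('z')(c) = Mul(Add(7, c), Pow(Add(c, -29), -1)) = Mul(Add(7, c), Pow(Add(-29, c), -1)) = Mul(Pow(Add(-29, c), -1), Add(7, c)))
Mul(Add(-4106, -2081), Pow(Add(Function('z')(-17), 941), -1)) = Mul(Add(-4106, -2081), Pow(Add(Mul(Pow(Add(-29, -17), -1), Add(7, -17)), 941), -1)) = Mul(-6187, Pow(Add(Mul(Pow(-46, -1), -10), 941), -1)) = Mul(-6187, Pow(Add(Mul(Rational(-1, 46), -10), 941), -1)) = Mul(-6187, Pow(Add(Rational(5, 23), 941), -1)) = Mul(-6187, Pow(Rational(21648, 23), -1)) = Mul(-6187, Rational(23, 21648)) = Rational(-142301, 21648)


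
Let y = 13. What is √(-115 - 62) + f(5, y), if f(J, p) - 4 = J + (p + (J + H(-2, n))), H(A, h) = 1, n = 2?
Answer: 28 + I*√177 ≈ 28.0 + 13.304*I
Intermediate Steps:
f(J, p) = 5 + p + 2*J (f(J, p) = 4 + (J + (p + (J + 1))) = 4 + (J + (p + (1 + J))) = 4 + (J + (1 + J + p)) = 4 + (1 + p + 2*J) = 5 + p + 2*J)
√(-115 - 62) + f(5, y) = √(-115 - 62) + (5 + 13 + 2*5) = √(-177) + (5 + 13 + 10) = I*√177 + 28 = 28 + I*√177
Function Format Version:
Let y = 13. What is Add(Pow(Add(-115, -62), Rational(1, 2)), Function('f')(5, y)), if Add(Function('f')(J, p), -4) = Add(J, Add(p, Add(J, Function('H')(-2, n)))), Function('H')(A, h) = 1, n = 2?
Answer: Add(28, Mul(I, Pow(177, Rational(1, 2)))) ≈ Add(28.000, Mul(13.304, I))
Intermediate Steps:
Function('f')(J, p) = Add(5, p, Mul(2, J)) (Function('f')(J, p) = Add(4, Add(J, Add(p, Add(J, 1)))) = Add(4, Add(J, Add(p, Add(1, J)))) = Add(4, Add(J, Add(1, J, p))) = Add(4, Add(1, p, Mul(2, J))) = Add(5, p, Mul(2, J)))
Add(Pow(Add(-115, -62), Rational(1, 2)), Function('f')(5, y)) = Add(Pow(Add(-115, -62), Rational(1, 2)), Add(5, 13, Mul(2, 5))) = Add(Pow(-177, Rational(1, 2)), Add(5, 13, 10)) = Add(Mul(I, Pow(177, Rational(1, 2))), 28) = Add(28, Mul(I, Pow(177, Rational(1, 2))))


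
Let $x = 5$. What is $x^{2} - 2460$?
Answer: $-2435$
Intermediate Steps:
$x^{2} - 2460 = 5^{2} - 2460 = 25 - 2460 = -2435$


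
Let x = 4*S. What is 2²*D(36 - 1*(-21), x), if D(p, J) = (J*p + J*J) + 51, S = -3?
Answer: -1956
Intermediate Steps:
x = -12 (x = 4*(-3) = -12)
D(p, J) = 51 + J² + J*p (D(p, J) = (J*p + J²) + 51 = (J² + J*p) + 51 = 51 + J² + J*p)
2²*D(36 - 1*(-21), x) = 2²*(51 + (-12)² - 12*(36 - 1*(-21))) = 4*(51 + 144 - 12*(36 + 21)) = 4*(51 + 144 - 12*57) = 4*(51 + 144 - 684) = 4*(-489) = -1956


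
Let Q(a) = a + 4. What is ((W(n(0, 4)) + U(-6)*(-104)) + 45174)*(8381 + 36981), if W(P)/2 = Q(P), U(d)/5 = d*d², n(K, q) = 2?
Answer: 7144787172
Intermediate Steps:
Q(a) = 4 + a
U(d) = 5*d³ (U(d) = 5*(d*d²) = 5*d³)
W(P) = 8 + 2*P (W(P) = 2*(4 + P) = 8 + 2*P)
((W(n(0, 4)) + U(-6)*(-104)) + 45174)*(8381 + 36981) = (((8 + 2*2) + (5*(-6)³)*(-104)) + 45174)*(8381 + 36981) = (((8 + 4) + (5*(-216))*(-104)) + 45174)*45362 = ((12 - 1080*(-104)) + 45174)*45362 = ((12 + 112320) + 45174)*45362 = (112332 + 45174)*45362 = 157506*45362 = 7144787172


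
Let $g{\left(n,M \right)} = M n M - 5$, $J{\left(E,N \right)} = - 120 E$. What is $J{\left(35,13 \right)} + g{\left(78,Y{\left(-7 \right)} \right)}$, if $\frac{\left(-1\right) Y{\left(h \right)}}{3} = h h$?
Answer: $1681297$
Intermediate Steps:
$Y{\left(h \right)} = - 3 h^{2}$ ($Y{\left(h \right)} = - 3 h h = - 3 h^{2}$)
$g{\left(n,M \right)} = -5 + n M^{2}$ ($g{\left(n,M \right)} = n M^{2} - 5 = -5 + n M^{2}$)
$J{\left(35,13 \right)} + g{\left(78,Y{\left(-7 \right)} \right)} = \left(-120\right) 35 - \left(5 - 78 \left(- 3 \left(-7\right)^{2}\right)^{2}\right) = -4200 - \left(5 - 78 \left(\left(-3\right) 49\right)^{2}\right) = -4200 - \left(5 - 78 \left(-147\right)^{2}\right) = -4200 + \left(-5 + 78 \cdot 21609\right) = -4200 + \left(-5 + 1685502\right) = -4200 + 1685497 = 1681297$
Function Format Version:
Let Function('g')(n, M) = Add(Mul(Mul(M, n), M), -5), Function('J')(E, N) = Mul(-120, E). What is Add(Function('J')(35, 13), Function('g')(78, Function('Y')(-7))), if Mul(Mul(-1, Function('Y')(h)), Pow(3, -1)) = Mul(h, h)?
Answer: 1681297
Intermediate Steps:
Function('Y')(h) = Mul(-3, Pow(h, 2)) (Function('Y')(h) = Mul(-3, Mul(h, h)) = Mul(-3, Pow(h, 2)))
Function('g')(n, M) = Add(-5, Mul(n, Pow(M, 2))) (Function('g')(n, M) = Add(Mul(n, Pow(M, 2)), -5) = Add(-5, Mul(n, Pow(M, 2))))
Add(Function('J')(35, 13), Function('g')(78, Function('Y')(-7))) = Add(Mul(-120, 35), Add(-5, Mul(78, Pow(Mul(-3, Pow(-7, 2)), 2)))) = Add(-4200, Add(-5, Mul(78, Pow(Mul(-3, 49), 2)))) = Add(-4200, Add(-5, Mul(78, Pow(-147, 2)))) = Add(-4200, Add(-5, Mul(78, 21609))) = Add(-4200, Add(-5, 1685502)) = Add(-4200, 1685497) = 1681297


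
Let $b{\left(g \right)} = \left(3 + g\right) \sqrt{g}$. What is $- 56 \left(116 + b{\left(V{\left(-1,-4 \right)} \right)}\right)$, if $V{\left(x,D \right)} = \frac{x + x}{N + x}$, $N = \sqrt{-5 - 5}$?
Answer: $-6496 - \frac{280 \sqrt{2}}{\left(1 - i \sqrt{10}\right)^{\frac{3}{2}}} + \frac{336 i \sqrt{5}}{\left(1 - i \sqrt{10}\right)^{\frac{3}{2}}} \approx -6592.8 - 101.94 i$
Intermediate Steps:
$N = i \sqrt{10}$ ($N = \sqrt{-10} = i \sqrt{10} \approx 3.1623 i$)
$V{\left(x,D \right)} = \frac{2 x}{x + i \sqrt{10}}$ ($V{\left(x,D \right)} = \frac{x + x}{i \sqrt{10} + x} = \frac{2 x}{x + i \sqrt{10}}$)
$b{\left(g \right)} = \sqrt{g} \left(3 + g\right)$
$- 56 \left(116 + b{\left(V{\left(-1,-4 \right)} \right)}\right) = - 56 \left(116 + \sqrt{2 \left(-1\right) \frac{1}{-1 + i \sqrt{10}}} \left(3 + 2 \left(-1\right) \frac{1}{-1 + i \sqrt{10}}\right)\right) = - 56 \left(116 + \sqrt{- \frac{2}{-1 + i \sqrt{10}}} \left(3 - \frac{2}{-1 + i \sqrt{10}}\right)\right) = - 56 \left(116 + \sqrt{2} \sqrt{- \frac{1}{-1 + i \sqrt{10}}} \left(3 - \frac{2}{-1 + i \sqrt{10}}\right)\right) = -6496 - 56 \sqrt{2} \sqrt{- \frac{1}{-1 + i \sqrt{10}}} \left(3 - \frac{2}{-1 + i \sqrt{10}}\right)$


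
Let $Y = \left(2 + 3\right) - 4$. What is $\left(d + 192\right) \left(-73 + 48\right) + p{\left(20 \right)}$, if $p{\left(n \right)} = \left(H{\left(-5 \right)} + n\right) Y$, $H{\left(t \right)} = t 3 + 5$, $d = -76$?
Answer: $-2890$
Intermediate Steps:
$H{\left(t \right)} = 5 + 3 t$ ($H{\left(t \right)} = 3 t + 5 = 5 + 3 t$)
$Y = 1$ ($Y = 5 - 4 = 1$)
$p{\left(n \right)} = -10 + n$ ($p{\left(n \right)} = \left(\left(5 + 3 \left(-5\right)\right) + n\right) 1 = \left(\left(5 - 15\right) + n\right) 1 = \left(-10 + n\right) 1 = -10 + n$)
$\left(d + 192\right) \left(-73 + 48\right) + p{\left(20 \right)} = \left(-76 + 192\right) \left(-73 + 48\right) + \left(-10 + 20\right) = 116 \left(-25\right) + 10 = -2900 + 10 = -2890$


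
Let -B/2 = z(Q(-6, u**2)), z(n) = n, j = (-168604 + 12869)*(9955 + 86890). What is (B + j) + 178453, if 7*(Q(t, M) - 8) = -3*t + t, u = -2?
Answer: -105573843490/7 ≈ -1.5082e+10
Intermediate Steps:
Q(t, M) = 8 - 2*t/7 (Q(t, M) = 8 + (-3*t + t)/7 = 8 + (-2*t)/7 = 8 - 2*t/7)
j = -15082156075 (j = -155735*96845 = -15082156075)
B = -136/7 (B = -2*(8 - 2/7*(-6)) = -2*(8 + 12/7) = -2*68/7 = -136/7 ≈ -19.429)
(B + j) + 178453 = (-136/7 - 15082156075) + 178453 = -105575092661/7 + 178453 = -105573843490/7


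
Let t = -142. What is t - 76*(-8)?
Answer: 466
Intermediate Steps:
t - 76*(-8) = -142 - 76*(-8) = -142 + 608 = 466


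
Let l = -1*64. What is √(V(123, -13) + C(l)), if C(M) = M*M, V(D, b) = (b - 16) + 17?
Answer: 2*√1021 ≈ 63.906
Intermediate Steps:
V(D, b) = 1 + b (V(D, b) = (-16 + b) + 17 = 1 + b)
l = -64
C(M) = M²
√(V(123, -13) + C(l)) = √((1 - 13) + (-64)²) = √(-12 + 4096) = √4084 = 2*√1021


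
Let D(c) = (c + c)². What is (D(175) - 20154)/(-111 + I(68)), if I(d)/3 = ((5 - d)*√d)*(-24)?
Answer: 3786802/466369269 + 103164768*√17/155456423 ≈ 2.7443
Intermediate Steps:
D(c) = 4*c² (D(c) = (2*c)² = 4*c²)
I(d) = -72*√d*(5 - d) (I(d) = 3*(((5 - d)*√d)*(-24)) = 3*((√d*(5 - d))*(-24)) = 3*(-24*√d*(5 - d)) = -72*√d*(5 - d))
(D(175) - 20154)/(-111 + I(68)) = (4*175² - 20154)/(-111 + 72*√68*(-5 + 68)) = (4*30625 - 20154)/(-111 + 72*(2*√17)*63) = (122500 - 20154)/(-111 + 9072*√17) = 102346/(-111 + 9072*√17)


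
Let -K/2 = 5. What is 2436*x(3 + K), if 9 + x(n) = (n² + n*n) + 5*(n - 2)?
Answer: 107184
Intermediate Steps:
K = -10 (K = -2*5 = -10)
x(n) = -19 + 2*n² + 5*n (x(n) = -9 + ((n² + n*n) + 5*(n - 2)) = -9 + ((n² + n²) + 5*(-2 + n)) = -9 + (2*n² + (-10 + 5*n)) = -9 + (-10 + 2*n² + 5*n) = -19 + 2*n² + 5*n)
2436*x(3 + K) = 2436*(-19 + 2*(3 - 10)² + 5*(3 - 10)) = 2436*(-19 + 2*(-7)² + 5*(-7)) = 2436*(-19 + 2*49 - 35) = 2436*(-19 + 98 - 35) = 2436*44 = 107184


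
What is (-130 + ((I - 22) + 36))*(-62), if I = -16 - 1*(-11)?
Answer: 7502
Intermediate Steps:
I = -5 (I = -16 + 11 = -5)
(-130 + ((I - 22) + 36))*(-62) = (-130 + ((-5 - 22) + 36))*(-62) = (-130 + (-27 + 36))*(-62) = (-130 + 9)*(-62) = -121*(-62) = 7502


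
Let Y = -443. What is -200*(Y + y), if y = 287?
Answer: 31200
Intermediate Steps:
-200*(Y + y) = -200*(-443 + 287) = -200*(-156) = 31200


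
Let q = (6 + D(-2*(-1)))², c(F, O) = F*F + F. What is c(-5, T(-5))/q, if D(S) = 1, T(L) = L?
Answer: 20/49 ≈ 0.40816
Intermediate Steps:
c(F, O) = F + F² (c(F, O) = F² + F = F + F²)
q = 49 (q = (6 + 1)² = 7² = 49)
c(-5, T(-5))/q = -5*(1 - 5)/49 = -5*(-4)*(1/49) = 20*(1/49) = 20/49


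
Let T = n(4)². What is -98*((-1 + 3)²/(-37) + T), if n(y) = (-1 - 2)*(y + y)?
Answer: -2088184/37 ≈ -56437.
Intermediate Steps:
n(y) = -6*y
T = 576 (T = (-6*4)² = (-24)² = 576)
-98*((-1 + 3)²/(-37) + T) = -98*((-1 + 3)²/(-37) + 576) = -98*(2²*(-1/37) + 576) = -98*(4*(-1/37) + 576) = -98*(-4/37 + 576) = -98*21308/37 = -2088184/37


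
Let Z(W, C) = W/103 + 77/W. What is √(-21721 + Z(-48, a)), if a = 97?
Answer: I*√33186247431/1236 ≈ 147.39*I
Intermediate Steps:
Z(W, C) = 77/W + W/103 (Z(W, C) = W*(1/103) + 77/W = W/103 + 77/W = 77/W + W/103)
√(-21721 + Z(-48, a)) = √(-21721 + (77/(-48) + (1/103)*(-48))) = √(-21721 + (77*(-1/48) - 48/103)) = √(-21721 + (-77/48 - 48/103)) = √(-21721 - 10235/4944) = √(-107398859/4944) = I*√33186247431/1236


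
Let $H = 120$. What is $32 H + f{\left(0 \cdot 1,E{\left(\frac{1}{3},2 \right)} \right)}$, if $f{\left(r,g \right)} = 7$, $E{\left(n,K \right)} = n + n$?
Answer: $3847$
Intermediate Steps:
$E{\left(n,K \right)} = 2 n$
$32 H + f{\left(0 \cdot 1,E{\left(\frac{1}{3},2 \right)} \right)} = 32 \cdot 120 + 7 = 3840 + 7 = 3847$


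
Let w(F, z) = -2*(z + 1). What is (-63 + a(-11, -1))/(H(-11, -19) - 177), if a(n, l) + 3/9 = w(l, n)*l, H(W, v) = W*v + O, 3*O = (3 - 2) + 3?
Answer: -5/2 ≈ -2.5000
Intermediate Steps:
O = 4/3 (O = ((3 - 2) + 3)/3 = (1 + 3)/3 = (1/3)*4 = 4/3 ≈ 1.3333)
w(F, z) = -2 - 2*z (w(F, z) = -2*(1 + z) = -2 - 2*z)
H(W, v) = 4/3 + W*v (H(W, v) = W*v + 4/3 = 4/3 + W*v)
a(n, l) = -1/3 + l*(-2 - 2*n) (a(n, l) = -1/3 + (-2 - 2*n)*l = -1/3 + l*(-2 - 2*n))
(-63 + a(-11, -1))/(H(-11, -19) - 177) = (-63 + (-1/3 - 2*(-1)*(1 - 11)))/((4/3 - 11*(-19)) - 177) = (-63 + (-1/3 - 2*(-1)*(-10)))/((4/3 + 209) - 177) = (-63 + (-1/3 - 20))/(631/3 - 177) = (-63 - 61/3)/(100/3) = -250/3*3/100 = -5/2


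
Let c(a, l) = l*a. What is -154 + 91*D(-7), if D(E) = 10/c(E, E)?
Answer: -948/7 ≈ -135.43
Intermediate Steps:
c(a, l) = a*l
D(E) = 10/E**2 (D(E) = 10/((E*E)) = 10/(E**2) = 10/E**2)
-154 + 91*D(-7) = -154 + 91*(10/(-7)**2) = -154 + 91*(10*(1/49)) = -154 + 91*(10/49) = -154 + 130/7 = -948/7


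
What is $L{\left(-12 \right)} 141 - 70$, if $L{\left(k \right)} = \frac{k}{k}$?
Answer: $71$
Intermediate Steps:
$L{\left(k \right)} = 1$
$L{\left(-12 \right)} 141 - 70 = 1 \cdot 141 - 70 = 141 - 70 = 71$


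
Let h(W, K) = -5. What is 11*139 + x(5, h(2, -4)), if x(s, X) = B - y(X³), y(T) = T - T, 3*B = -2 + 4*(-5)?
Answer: 4565/3 ≈ 1521.7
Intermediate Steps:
B = -22/3 (B = (-2 + 4*(-5))/3 = (-2 - 20)/3 = (⅓)*(-22) = -22/3 ≈ -7.3333)
y(T) = 0
x(s, X) = -22/3 (x(s, X) = -22/3 - 1*0 = -22/3 + 0 = -22/3)
11*139 + x(5, h(2, -4)) = 11*139 - 22/3 = 1529 - 22/3 = 4565/3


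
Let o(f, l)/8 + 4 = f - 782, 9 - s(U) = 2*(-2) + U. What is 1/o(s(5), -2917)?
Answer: -1/6224 ≈ -0.00016067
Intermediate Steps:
s(U) = 13 - U (s(U) = 9 - (2*(-2) + U) = 9 - (-4 + U) = 9 + (4 - U) = 13 - U)
o(f, l) = -6288 + 8*f (o(f, l) = -32 + 8*(f - 782) = -32 + 8*(-782 + f) = -32 + (-6256 + 8*f) = -6288 + 8*f)
1/o(s(5), -2917) = 1/(-6288 + 8*(13 - 1*5)) = 1/(-6288 + 8*(13 - 5)) = 1/(-6288 + 8*8) = 1/(-6288 + 64) = 1/(-6224) = -1/6224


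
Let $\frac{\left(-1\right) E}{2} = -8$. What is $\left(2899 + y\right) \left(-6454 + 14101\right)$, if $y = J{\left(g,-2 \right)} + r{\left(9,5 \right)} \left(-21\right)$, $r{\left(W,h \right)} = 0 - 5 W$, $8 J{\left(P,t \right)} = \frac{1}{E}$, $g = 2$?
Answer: $\frac{3762576351}{128} \approx 2.9395 \cdot 10^{7}$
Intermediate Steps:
$E = 16$ ($E = \left(-2\right) \left(-8\right) = 16$)
$J{\left(P,t \right)} = \frac{1}{128}$ ($J{\left(P,t \right)} = \frac{1}{8 \cdot 16} = \frac{1}{8} \cdot \frac{1}{16} = \frac{1}{128}$)
$r{\left(W,h \right)} = - 5 W$
$y = \frac{120961}{128}$ ($y = \frac{1}{128} + \left(-5\right) 9 \left(-21\right) = \frac{1}{128} - -945 = \frac{1}{128} + 945 = \frac{120961}{128} \approx 945.01$)
$\left(2899 + y\right) \left(-6454 + 14101\right) = \left(2899 + \frac{120961}{128}\right) \left(-6454 + 14101\right) = \frac{492033}{128} \cdot 7647 = \frac{3762576351}{128}$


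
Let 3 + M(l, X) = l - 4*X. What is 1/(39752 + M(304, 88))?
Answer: 1/39701 ≈ 2.5188e-5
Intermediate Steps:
M(l, X) = -3 + l - 4*X (M(l, X) = -3 + (l - 4*X) = -3 + l - 4*X)
1/(39752 + M(304, 88)) = 1/(39752 + (-3 + 304 - 4*88)) = 1/(39752 + (-3 + 304 - 352)) = 1/(39752 - 51) = 1/39701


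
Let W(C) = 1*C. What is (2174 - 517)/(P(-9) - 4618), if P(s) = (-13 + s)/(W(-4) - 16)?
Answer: -16570/46169 ≈ -0.35890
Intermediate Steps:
W(C) = C
P(s) = 13/20 - s/20 (P(s) = (-13 + s)/(-4 - 16) = (-13 + s)/(-20) = (-13 + s)*(-1/20) = 13/20 - s/20)
(2174 - 517)/(P(-9) - 4618) = (2174 - 517)/((13/20 - 1/20*(-9)) - 4618) = 1657/((13/20 + 9/20) - 4618) = 1657/(11/10 - 4618) = 1657/(-46169/10) = 1657*(-10/46169) = -16570/46169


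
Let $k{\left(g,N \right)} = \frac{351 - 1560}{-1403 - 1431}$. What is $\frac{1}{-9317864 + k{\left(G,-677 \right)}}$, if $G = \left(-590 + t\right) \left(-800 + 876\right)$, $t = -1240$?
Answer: $- \frac{218}{2031294259} \approx -1.0732 \cdot 10^{-7}$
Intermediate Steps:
$G = -139080$ ($G = \left(-590 - 1240\right) \left(-800 + 876\right) = \left(-1830\right) 76 = -139080$)
$k{\left(g,N \right)} = \frac{93}{218}$ ($k{\left(g,N \right)} = - \frac{1209}{-2834} = \left(-1209\right) \left(- \frac{1}{2834}\right) = \frac{93}{218}$)
$\frac{1}{-9317864 + k{\left(G,-677 \right)}} = \frac{1}{-9317864 + \frac{93}{218}} = \frac{1}{- \frac{2031294259}{218}} = - \frac{218}{2031294259}$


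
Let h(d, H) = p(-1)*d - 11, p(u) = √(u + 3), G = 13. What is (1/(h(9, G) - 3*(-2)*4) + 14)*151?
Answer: 16761/7 - 1359*√2/7 ≈ 2119.9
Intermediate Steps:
p(u) = √(3 + u)
h(d, H) = -11 + d*√2 (h(d, H) = √(3 - 1)*d - 11 = √2*d - 11 = d*√2 - 11 = -11 + d*√2)
(1/(h(9, G) - 3*(-2)*4) + 14)*151 = (1/((-11 + 9*√2) - 3*(-2)*4) + 14)*151 = (1/((-11 + 9*√2) + 6*4) + 14)*151 = (1/((-11 + 9*√2) + 24) + 14)*151 = (1/(13 + 9*√2) + 14)*151 = (14 + 1/(13 + 9*√2))*151 = 2114 + 151/(13 + 9*√2)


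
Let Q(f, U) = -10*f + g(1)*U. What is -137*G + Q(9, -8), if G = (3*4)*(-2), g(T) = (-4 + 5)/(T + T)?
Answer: 3194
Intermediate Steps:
g(T) = 1/(2*T)
G = -24 (G = 12*(-2) = -24)
Q(f, U) = U/2 - 10*f (Q(f, U) = -10*f + ((1/2)/1)*U = -10*f + ((1/2)*1)*U = -10*f + U/2 = U/2 - 10*f)
-137*G + Q(9, -8) = -137*(-24) + ((1/2)*(-8) - 10*9) = 3288 + (-4 - 90) = 3288 - 94 = 3194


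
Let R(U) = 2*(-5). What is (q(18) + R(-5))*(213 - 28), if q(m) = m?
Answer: 1480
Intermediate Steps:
R(U) = -10
(q(18) + R(-5))*(213 - 28) = (18 - 10)*(213 - 28) = 8*185 = 1480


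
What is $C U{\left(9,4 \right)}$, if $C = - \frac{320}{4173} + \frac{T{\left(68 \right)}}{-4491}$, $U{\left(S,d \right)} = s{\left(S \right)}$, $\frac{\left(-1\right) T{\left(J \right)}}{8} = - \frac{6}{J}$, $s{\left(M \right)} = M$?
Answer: $- \frac{8160372}{11799853} \approx -0.69157$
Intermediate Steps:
$T{\left(J \right)} = \frac{48}{J}$ ($T{\left(J \right)} = - 8 \left(- \frac{6}{J}\right) = \frac{48}{J}$)
$U{\left(S,d \right)} = S$
$C = - \frac{906708}{11799853}$ ($C = - \frac{320}{4173} + \frac{48 \cdot \frac{1}{68}}{-4491} = \left(-320\right) \frac{1}{4173} + 48 \cdot \frac{1}{68} \left(- \frac{1}{4491}\right) = - \frac{320}{4173} + \frac{12}{17} \left(- \frac{1}{4491}\right) = - \frac{320}{4173} - \frac{4}{25449} = - \frac{906708}{11799853} \approx -0.076841$)
$C U{\left(9,4 \right)} = \left(- \frac{906708}{11799853}\right) 9 = - \frac{8160372}{11799853}$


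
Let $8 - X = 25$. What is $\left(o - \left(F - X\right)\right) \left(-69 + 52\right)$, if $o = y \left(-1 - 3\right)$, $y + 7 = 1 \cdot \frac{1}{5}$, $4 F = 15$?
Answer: $- \frac{2193}{20} \approx -109.65$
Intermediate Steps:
$X = -17$ ($X = 8 - 25 = -17$)
$F = \frac{15}{4}$ ($F = \frac{1}{4} \cdot 15 = \frac{15}{4} \approx 3.75$)
$y = - \frac{34}{5}$ ($y = -7 + 1 \cdot \frac{1}{5} = -7 + \frac{1}{5} = - \frac{34}{5} \approx -6.8$)
$o = \frac{136}{5}$ ($o = - \frac{34 \left(-1 - 3\right)}{5} = \left(- \frac{34}{5}\right) \left(-4\right) = \frac{136}{5} \approx 27.2$)
$\left(o - \left(F - X\right)\right) \left(-69 + 52\right) = \left(\frac{136}{5} - \frac{83}{4}\right) \left(-69 + 52\right) = \left(\frac{136}{5} - \frac{83}{4}\right) \left(-17\right) = \frac{129}{20} \left(-17\right) = - \frac{2193}{20}$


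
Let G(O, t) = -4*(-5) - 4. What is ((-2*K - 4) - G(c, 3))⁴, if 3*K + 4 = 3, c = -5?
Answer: 11316496/81 ≈ 1.3971e+5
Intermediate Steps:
K = -⅓ (K = -4/3 + (⅓)*3 = -4/3 + 1 = -⅓ ≈ -0.33333)
G(O, t) = 16 (G(O, t) = 20 - 4 = 16)
((-2*K - 4) - G(c, 3))⁴ = ((-2*(-⅓) - 4) - 1*16)⁴ = ((⅔ - 4) - 16)⁴ = (-10/3 - 16)⁴ = (-58/3)⁴ = 11316496/81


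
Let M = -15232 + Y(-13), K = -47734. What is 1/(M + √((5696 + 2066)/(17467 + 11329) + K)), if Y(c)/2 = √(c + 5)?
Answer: 14398/(-219310336 + I*√9895317073898 + 57592*I*√2) ≈ -6.5637e-5 - 9.6584e-7*I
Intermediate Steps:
Y(c) = 2*√(5 + c) (Y(c) = 2*√(c + 5) = 2*√(5 + c))
M = -15232 + 4*I*√2 (M = -15232 + 2*√(5 - 13) = -15232 + 2*√(-8) = -15232 + 2*(2*I*√2) = -15232 + 4*I*√2 ≈ -15232.0 + 5.6569*I)
1/(M + √((5696 + 2066)/(17467 + 11329) + K)) = 1/((-15232 + 4*I*√2) + √((5696 + 2066)/(17467 + 11329) - 47734)) = 1/((-15232 + 4*I*√2) + √(7762/28796 - 47734)) = 1/((-15232 + 4*I*√2) + √(7762*(1/28796) - 47734)) = 1/((-15232 + 4*I*√2) + √(3881/14398 - 47734)) = 1/((-15232 + 4*I*√2) + √(-687270251/14398)) = 1/((-15232 + 4*I*√2) + I*√9895317073898/14398) = 1/(-15232 + 4*I*√2 + I*√9895317073898/14398)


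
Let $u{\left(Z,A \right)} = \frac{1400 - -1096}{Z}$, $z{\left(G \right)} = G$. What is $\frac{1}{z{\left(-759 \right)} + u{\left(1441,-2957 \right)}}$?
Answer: $- \frac{1441}{1091223} \approx -0.0013205$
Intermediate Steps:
$u{\left(Z,A \right)} = \frac{2496}{Z}$ ($u{\left(Z,A \right)} = \frac{1400 + 1096}{Z} = \frac{2496}{Z}$)
$\frac{1}{z{\left(-759 \right)} + u{\left(1441,-2957 \right)}} = \frac{1}{-759 + \frac{2496}{1441}} = \frac{1}{- \frac{1091223}{1441}} = - \frac{1441}{1091223}$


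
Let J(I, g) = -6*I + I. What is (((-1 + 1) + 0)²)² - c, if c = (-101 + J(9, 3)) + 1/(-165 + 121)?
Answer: 6425/44 ≈ 146.02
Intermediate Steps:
J(I, g) = -5*I
c = -6425/44 (c = (-101 - 5*9) + 1/(-165 + 121) = (-101 - 45) + 1/(-44) = -146 - 1/44 = -6425/44 ≈ -146.02)
(((-1 + 1) + 0)²)² - c = (((-1 + 1) + 0)²)² - 1*(-6425/44) = ((0 + 0)²)² + 6425/44 = (0²)² + 6425/44 = 0² + 6425/44 = 0 + 6425/44 = 6425/44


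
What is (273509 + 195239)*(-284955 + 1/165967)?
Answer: -22168558453122032/165967 ≈ -1.3357e+11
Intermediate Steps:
(273509 + 195239)*(-284955 + 1/165967) = 468748*(-284955 + 1/165967) = 468748*(-47293126484/165967) = -22168558453122032/165967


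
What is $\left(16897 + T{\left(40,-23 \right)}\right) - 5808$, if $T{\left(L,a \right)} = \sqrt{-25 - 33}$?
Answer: $11089 + i \sqrt{58} \approx 11089.0 + 7.6158 i$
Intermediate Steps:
$T{\left(L,a \right)} = i \sqrt{58}$ ($T{\left(L,a \right)} = \sqrt{-58} = i \sqrt{58}$)
$\left(16897 + T{\left(40,-23 \right)}\right) - 5808 = \left(16897 + i \sqrt{58}\right) - 5808 = 11089 + i \sqrt{58}$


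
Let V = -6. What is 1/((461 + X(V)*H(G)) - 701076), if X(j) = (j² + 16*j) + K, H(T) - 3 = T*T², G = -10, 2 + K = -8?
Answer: -1/630825 ≈ -1.5852e-6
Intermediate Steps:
K = -10 (K = -2 - 8 = -10)
H(T) = 3 + T³ (H(T) = 3 + T*T² = 3 + T³)
X(j) = -10 + j² + 16*j (X(j) = (j² + 16*j) - 10 = -10 + j² + 16*j)
1/((461 + X(V)*H(G)) - 701076) = 1/((461 + (-10 + (-6)² + 16*(-6))*(3 + (-10)³)) - 701076) = 1/((461 + (-10 + 36 - 96)*(3 - 1000)) - 701076) = 1/((461 - 70*(-997)) - 701076) = 1/((461 + 69790) - 701076) = 1/(70251 - 701076) = 1/(-630825) = -1/630825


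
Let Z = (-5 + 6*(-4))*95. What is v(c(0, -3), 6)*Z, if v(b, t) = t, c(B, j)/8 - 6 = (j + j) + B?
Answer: -16530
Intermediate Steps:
c(B, j) = 48 + 8*B + 16*j (c(B, j) = 48 + 8*((j + j) + B) = 48 + 8*(2*j + B) = 48 + 8*(B + 2*j) = 48 + (8*B + 16*j) = 48 + 8*B + 16*j)
Z = -2755 (Z = (-5 - 24)*95 = -29*95 = -2755)
v(c(0, -3), 6)*Z = 6*(-2755) = -16530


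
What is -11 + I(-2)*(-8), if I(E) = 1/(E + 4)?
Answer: -15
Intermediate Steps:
I(E) = 1/(4 + E)
-11 + I(-2)*(-8) = -11 - 8/(4 - 2) = -11 - 8/2 = -11 + (½)*(-8) = -11 - 4 = -15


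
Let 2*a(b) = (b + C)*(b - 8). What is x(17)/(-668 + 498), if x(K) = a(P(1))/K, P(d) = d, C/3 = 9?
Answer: 49/1445 ≈ 0.033910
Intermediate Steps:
C = 27 (C = 3*9 = 27)
a(b) = (-8 + b)*(27 + b)/2 (a(b) = ((b + 27)*(b - 8))/2 = ((27 + b)*(-8 + b))/2 = ((-8 + b)*(27 + b))/2 = (-8 + b)*(27 + b)/2)
x(K) = -98/K (x(K) = (-108 + (½)*1² + (19/2)*1)/K = (-108 + (½)*1 + 19/2)/K = (-108 + ½ + 19/2)/K = -98/K)
x(17)/(-668 + 498) = (-98/17)/(-668 + 498) = (-98*1/17)/(-170) = -1/170*(-98/17) = 49/1445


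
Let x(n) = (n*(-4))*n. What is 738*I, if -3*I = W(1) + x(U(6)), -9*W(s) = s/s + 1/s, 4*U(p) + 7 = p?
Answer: 697/6 ≈ 116.17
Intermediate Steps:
U(p) = -7/4 + p/4
x(n) = -4*n² (x(n) = (-4*n)*n = -4*n²)
W(s) = -⅑ - 1/(9*s) (W(s) = -(s/s + 1/s)/9 = -(1 + 1/s)/9 = -⅑ - 1/(9*s))
I = 17/108 (I = -((⅑)*(-1 - 1*1)/1 - 4*(-7/4 + (¼)*6)²)/3 = -((⅑)*1*(-1 - 1) - 4*(-7/4 + 3/2)²)/3 = -((⅑)*1*(-2) - 4*(-¼)²)/3 = -(-2/9 - 4*1/16)/3 = -(-2/9 - ¼)/3 = -⅓*(-17/36) = 17/108 ≈ 0.15741)
738*I = 738*(17/108) = 697/6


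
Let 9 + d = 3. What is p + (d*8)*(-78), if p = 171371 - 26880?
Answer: 148235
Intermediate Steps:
d = -6 (d = -9 + 3 = -6)
p = 144491
p + (d*8)*(-78) = 144491 - 6*8*(-78) = 144491 - 48*(-78) = 144491 + 3744 = 148235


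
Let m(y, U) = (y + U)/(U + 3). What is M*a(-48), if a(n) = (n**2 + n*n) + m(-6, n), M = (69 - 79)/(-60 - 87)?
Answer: 15364/49 ≈ 313.55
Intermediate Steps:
m(y, U) = (U + y)/(3 + U)
M = 10/147 (M = -10/(-147) = -10*(-1/147) = 10/147 ≈ 0.068027)
a(n) = 2*n**2 + (-6 + n)/(3 + n) (a(n) = (n**2 + n*n) + (n - 6)/(3 + n) = (n**2 + n**2) + (-6 + n)/(3 + n) = 2*n**2 + (-6 + n)/(3 + n))
M*a(-48) = 10*((-6 - 48 + 2*(-48)**2*(3 - 48))/(3 - 48))/147 = 10*((-6 - 48 + 2*2304*(-45))/(-45))/147 = 10*(-(-6 - 48 - 207360)/45)/147 = 10*(-1/45*(-207414))/147 = (10/147)*(23046/5) = 15364/49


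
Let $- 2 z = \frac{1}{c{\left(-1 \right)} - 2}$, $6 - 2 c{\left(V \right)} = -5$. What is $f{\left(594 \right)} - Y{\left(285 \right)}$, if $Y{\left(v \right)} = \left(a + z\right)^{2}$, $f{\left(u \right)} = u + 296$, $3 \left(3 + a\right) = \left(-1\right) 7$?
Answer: $\frac{379265}{441} \approx 860.01$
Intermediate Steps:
$c{\left(V \right)} = \frac{11}{2}$ ($c{\left(V \right)} = 3 - - \frac{5}{2} = 3 + \frac{5}{2} = \frac{11}{2}$)
$z = - \frac{1}{7}$ ($z = - \frac{1}{2 \left(\frac{11}{2} - 2\right)} = - \frac{1}{2 \cdot \frac{7}{2}} = \left(- \frac{1}{2}\right) \frac{2}{7} = - \frac{1}{7} \approx -0.14286$)
$a = - \frac{16}{3}$ ($a = -3 + \frac{\left(-1\right) 7}{3} = -3 + \frac{1}{3} \left(-7\right) = -3 - \frac{7}{3} = - \frac{16}{3} \approx -5.3333$)
$f{\left(u \right)} = 296 + u$
$Y{\left(v \right)} = \frac{13225}{441}$ ($Y{\left(v \right)} = \left(- \frac{16}{3} - \frac{1}{7}\right)^{2} = \left(- \frac{115}{21}\right)^{2} = \frac{13225}{441}$)
$f{\left(594 \right)} - Y{\left(285 \right)} = \left(296 + 594\right) - \frac{13225}{441} = 890 - \frac{13225}{441} = \frac{379265}{441}$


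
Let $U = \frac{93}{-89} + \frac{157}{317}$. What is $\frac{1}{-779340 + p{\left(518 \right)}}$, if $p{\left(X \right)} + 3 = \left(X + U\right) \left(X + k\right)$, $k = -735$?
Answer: $- \frac{28213}{25155549301} \approx -1.1215 \cdot 10^{-6}$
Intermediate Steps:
$U = - \frac{15508}{28213}$ ($U = 93 \left(- \frac{1}{89}\right) + 157 \cdot \frac{1}{317} = - \frac{93}{89} + \frac{157}{317} = - \frac{15508}{28213} \approx -0.54968$)
$p{\left(X \right)} = -3 + \left(-735 + X\right) \left(- \frac{15508}{28213} + X\right)$ ($p{\left(X \right)} = -3 + \left(X - \frac{15508}{28213}\right) \left(X - 735\right) = -3 + \left(- \frac{15508}{28213} + X\right) \left(-735 + X\right) = -3 + \left(-735 + X\right) \left(- \frac{15508}{28213} + X\right)$)
$\frac{1}{-779340 + p{\left(518 \right)}} = \frac{1}{-779340 + \left(\frac{11313741}{28213} + 518^{2} - \frac{10749568634}{28213}\right)} = \frac{1}{-779340 + \left(\frac{11313741}{28213} + 268324 - \frac{10749568634}{28213}\right)} = \frac{1}{-779340 - \frac{3168029881}{28213}} = \frac{1}{- \frac{25155549301}{28213}} = - \frac{28213}{25155549301}$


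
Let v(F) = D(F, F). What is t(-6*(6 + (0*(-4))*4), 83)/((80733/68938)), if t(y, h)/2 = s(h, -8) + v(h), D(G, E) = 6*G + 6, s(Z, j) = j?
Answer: 68386496/80733 ≈ 847.07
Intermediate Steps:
D(G, E) = 6 + 6*G
v(F) = 6 + 6*F
t(y, h) = -4 + 12*h (t(y, h) = 2*(-8 + (6 + 6*h)) = 2*(-2 + 6*h) = -4 + 12*h)
t(-6*(6 + (0*(-4))*4), 83)/((80733/68938)) = (-4 + 12*83)/((80733/68938)) = (-4 + 996)/((80733*(1/68938))) = 992/(80733/68938) = 992*(68938/80733) = 68386496/80733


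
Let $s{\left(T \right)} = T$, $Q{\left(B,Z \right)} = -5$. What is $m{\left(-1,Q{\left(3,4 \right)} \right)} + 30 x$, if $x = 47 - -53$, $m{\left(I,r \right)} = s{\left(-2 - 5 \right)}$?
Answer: $2993$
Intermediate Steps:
$m{\left(I,r \right)} = -7$ ($m{\left(I,r \right)} = -2 - 5 = -7$)
$x = 100$ ($x = 47 + 53 = 100$)
$m{\left(-1,Q{\left(3,4 \right)} \right)} + 30 x = -7 + 30 \cdot 100 = -7 + 3000 = 2993$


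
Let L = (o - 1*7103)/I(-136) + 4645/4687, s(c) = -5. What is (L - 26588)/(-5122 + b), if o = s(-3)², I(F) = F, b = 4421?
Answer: 8457117855/223419916 ≈ 37.853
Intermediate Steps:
o = 25 (o = (-5)² = 25)
L = 16903153/318716 (L = (25 - 1*7103)/(-136) + 4645/4687 = (25 - 7103)*(-1/136) + 4645*(1/4687) = -7078*(-1/136) + 4645/4687 = 3539/68 + 4645/4687 = 16903153/318716 ≈ 53.035)
(L - 26588)/(-5122 + b) = (16903153/318716 - 26588)/(-5122 + 4421) = -8457117855/318716/(-701) = -8457117855/318716*(-1/701) = 8457117855/223419916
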